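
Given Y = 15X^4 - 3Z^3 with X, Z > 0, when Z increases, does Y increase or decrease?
Y decreases

Taking the partial derivative:
∂Y/∂Z = -9Z^2

∂Y/∂Z = -9Z^2 < 0 (assuming positive values)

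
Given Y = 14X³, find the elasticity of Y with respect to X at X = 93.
Elasticity = 3

Elasticity = (dY/dX) · (X/Y)

dY/dX = 42·X²
At X = 93: dY/dX = 363258, Y = 11260998

Elasticity = 363258 · (93 / 11260998) = 3

Interpretation: for a small percentage change in X, the percentage change in Y is approximately 3.00 times as large.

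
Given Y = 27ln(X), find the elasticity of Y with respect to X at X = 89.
Elasticity = 1/ln(89) ≈ 0.2228

Elasticity = (dY/dX) · (X/Y)

dY/dX = 27/X
At X = 89: dY/dX = 27/89, Y = 27·ln(89)

Elasticity = (27/89) · (89 / (27·ln(89))) = 1/ln(89) ≈ 0.2228

Interpretation: for a small percentage change in X, the percentage change in Y is approximately 0.22 times as large.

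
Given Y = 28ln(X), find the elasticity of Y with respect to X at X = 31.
Elasticity = 1/ln(31) ≈ 0.2912

Elasticity = (dY/dX) · (X/Y)

dY/dX = 28/X
At X = 31: dY/dX = 28/31, Y = 28·ln(31)

Elasticity = (28/31) · (31 / (28·ln(31))) = 1/ln(31) ≈ 0.2912

Interpretation: for a small percentage change in X, the percentage change in Y is approximately 0.29 times as large.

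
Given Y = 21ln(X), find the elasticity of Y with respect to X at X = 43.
Elasticity = 1/ln(43) ≈ 0.2659

Elasticity = (dY/dX) · (X/Y)

dY/dX = 21/X
At X = 43: dY/dX = 21/43, Y = 21·ln(43)

Elasticity = (21/43) · (43 / (21·ln(43))) = 1/ln(43) ≈ 0.2659

Interpretation: for a small percentage change in X, the percentage change in Y is approximately 0.27 times as large.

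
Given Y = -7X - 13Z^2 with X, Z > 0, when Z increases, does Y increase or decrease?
Y decreases

Taking the partial derivative:
∂Y/∂Z = -26Z

∂Y/∂Z = -26Z < 0 (assuming positive values)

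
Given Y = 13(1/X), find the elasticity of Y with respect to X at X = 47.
Elasticity = -1

Elasticity = (dY/dX) · (X/Y)

dY/dX = -13/X²
At X = 47: dY/dX = -13/2209, Y = 13/47

Elasticity = (-13/2209) · (47 / (13/47)) = -1

Interpretation: for a small percentage change in X, the percentage change in Y is approximately -1.00 times as large.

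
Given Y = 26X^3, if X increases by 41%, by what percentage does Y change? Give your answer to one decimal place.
180.3%

For Y = 26X^3:
If X → X(1 + 0.41)
Then Y → Y · (1 + 0.41)^3
     ≈ Y · 2.8032

Percentage change = ((1 + 0.41)^3 − 1) × 100% ≈ 180.3%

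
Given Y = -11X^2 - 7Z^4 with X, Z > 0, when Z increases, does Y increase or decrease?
Y decreases

Taking the partial derivative:
∂Y/∂Z = -28Z^3

∂Y/∂Z = -28Z^3 < 0 (assuming positive values)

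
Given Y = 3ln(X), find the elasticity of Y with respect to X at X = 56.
Elasticity = 1/ln(56) ≈ 0.2484

Elasticity = (dY/dX) · (X/Y)

dY/dX = 3/X
At X = 56: dY/dX = 3/56, Y = 3·ln(56)

Elasticity = (3/56) · (56 / (3·ln(56))) = 1/ln(56) ≈ 0.2484

Interpretation: for a small percentage change in X, the percentage change in Y is approximately 0.25 times as large.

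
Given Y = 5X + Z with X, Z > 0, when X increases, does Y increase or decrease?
Y increases

Taking the partial derivative:
∂Y/∂X = 5

∂Y/∂X = 5 > 0 (assuming positive values)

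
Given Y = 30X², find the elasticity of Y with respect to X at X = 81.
Elasticity = 2

Elasticity = (dY/dX) · (X/Y)

dY/dX = 60·X
At X = 81: dY/dX = 4860, Y = 196830

Elasticity = 4860 · (81 / 196830) = 2

Interpretation: for a small percentage change in X, the percentage change in Y is approximately 2.00 times as large.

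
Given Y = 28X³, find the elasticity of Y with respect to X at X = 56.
Elasticity = 3

Elasticity = (dY/dX) · (X/Y)

dY/dX = 84·X²
At X = 56: dY/dX = 263424, Y = 4917248

Elasticity = 263424 · (56 / 4917248) = 3

Interpretation: for a small percentage change in X, the percentage change in Y is approximately 3.00 times as large.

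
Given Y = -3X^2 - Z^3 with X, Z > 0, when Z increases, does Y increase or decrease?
Y decreases

Taking the partial derivative:
∂Y/∂Z = -3Z^2

∂Y/∂Z = -3Z^2 < 0 (assuming positive values)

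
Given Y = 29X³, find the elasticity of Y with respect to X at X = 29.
Elasticity = 3

Elasticity = (dY/dX) · (X/Y)

dY/dX = 87·X²
At X = 29: dY/dX = 73167, Y = 707281

Elasticity = 73167 · (29 / 707281) = 3

Interpretation: for a small percentage change in X, the percentage change in Y is approximately 3.00 times as large.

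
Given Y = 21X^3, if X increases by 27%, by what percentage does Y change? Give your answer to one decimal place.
104.8%

For Y = 21X^3:
If X → X(1 + 0.27)
Then Y → Y · (1 + 0.27)^3
     ≈ Y · 2.0484

Percentage change = ((1 + 0.27)^3 − 1) × 100% ≈ 104.8%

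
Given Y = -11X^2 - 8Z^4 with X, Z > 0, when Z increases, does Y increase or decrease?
Y decreases

Taking the partial derivative:
∂Y/∂Z = -32Z^3

∂Y/∂Z = -32Z^3 < 0 (assuming positive values)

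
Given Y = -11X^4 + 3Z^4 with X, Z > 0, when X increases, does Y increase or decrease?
Y decreases

Taking the partial derivative:
∂Y/∂X = -44X^3

∂Y/∂X = -44X^3 < 0 (assuming positive values)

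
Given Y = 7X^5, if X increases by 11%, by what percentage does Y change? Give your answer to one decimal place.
68.5%

For Y = 7X^5:
If X → X(1 + 0.11)
Then Y → Y · (1 + 0.11)^5
     ≈ Y · 1.6851

Percentage change = ((1 + 0.11)^5 − 1) × 100% ≈ 68.5%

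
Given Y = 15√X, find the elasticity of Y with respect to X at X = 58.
Elasticity = 1/2

Elasticity = (dY/dX) · (X/Y)

dY/dX = 15/(2·√X)
At X = 58: dY/dX = 15·√58/116, Y = 15·√58

Elasticity = (15·√58/116) · (58 / (15·√58)) = 1/2

Interpretation: for a small percentage change in X, the percentage change in Y is approximately 0.50 times as large.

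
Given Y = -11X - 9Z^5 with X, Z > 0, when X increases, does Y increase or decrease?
Y decreases

Taking the partial derivative:
∂Y/∂X = -11

∂Y/∂X = -11 < 0 (assuming positive values)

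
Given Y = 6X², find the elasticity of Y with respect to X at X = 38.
Elasticity = 2

Elasticity = (dY/dX) · (X/Y)

dY/dX = 12·X
At X = 38: dY/dX = 456, Y = 8664

Elasticity = 456 · (38 / 8664) = 2

Interpretation: for a small percentage change in X, the percentage change in Y is approximately 2.00 times as large.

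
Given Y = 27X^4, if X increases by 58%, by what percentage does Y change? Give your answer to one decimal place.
523.2%

For Y = 27X^4:
If X → X(1 + 0.58)
Then Y → Y · (1 + 0.58)^4
     ≈ Y · 6.2320

Percentage change = ((1 + 0.58)^4 − 1) × 100% ≈ 523.2%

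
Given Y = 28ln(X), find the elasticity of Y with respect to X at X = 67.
Elasticity = 1/ln(67) ≈ 0.2378

Elasticity = (dY/dX) · (X/Y)

dY/dX = 28/X
At X = 67: dY/dX = 28/67, Y = 28·ln(67)

Elasticity = (28/67) · (67 / (28·ln(67))) = 1/ln(67) ≈ 0.2378

Interpretation: for a small percentage change in X, the percentage change in Y is approximately 0.24 times as large.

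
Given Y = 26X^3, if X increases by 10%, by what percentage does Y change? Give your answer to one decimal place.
33.1%

For Y = 26X^3:
If X → X(1 + 0.1)
Then Y → Y · (1 + 0.1)^3
     = Y · 1.3310

Percentage change = ((1 + 0.1)^3 − 1) × 100% = 33.1%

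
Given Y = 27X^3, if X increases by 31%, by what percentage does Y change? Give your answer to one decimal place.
124.8%

For Y = 27X^3:
If X → X(1 + 0.31)
Then Y → Y · (1 + 0.31)^3
     ≈ Y · 2.2481

Percentage change = ((1 + 0.31)^3 − 1) × 100% ≈ 124.8%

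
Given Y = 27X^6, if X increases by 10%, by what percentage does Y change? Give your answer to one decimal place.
77.2%

For Y = 27X^6:
If X → X(1 + 0.1)
Then Y → Y · (1 + 0.1)^6
     ≈ Y · 1.7716

Percentage change = ((1 + 0.1)^6 − 1) × 100% ≈ 77.2%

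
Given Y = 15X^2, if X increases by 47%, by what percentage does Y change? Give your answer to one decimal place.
116.1%

For Y = 15X^2:
If X → X(1 + 0.47)
Then Y → Y · (1 + 0.47)^2
     = Y · 2.1609

Percentage change = ((1 + 0.47)^2 − 1) × 100% ≈ 116.1%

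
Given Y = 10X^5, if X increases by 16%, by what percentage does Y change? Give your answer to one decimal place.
110.0%

For Y = 10X^5:
If X → X(1 + 0.16)
Then Y → Y · (1 + 0.16)^5
     ≈ Y · 2.1003

Percentage change = ((1 + 0.16)^5 − 1) × 100% ≈ 110.0%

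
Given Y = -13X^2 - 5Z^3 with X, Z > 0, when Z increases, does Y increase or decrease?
Y decreases

Taking the partial derivative:
∂Y/∂Z = -15Z^2

∂Y/∂Z = -15Z^2 < 0 (assuming positive values)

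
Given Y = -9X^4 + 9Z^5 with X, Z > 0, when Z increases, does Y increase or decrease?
Y increases

Taking the partial derivative:
∂Y/∂Z = 45Z^4

∂Y/∂Z = 45Z^4 > 0 (assuming positive values)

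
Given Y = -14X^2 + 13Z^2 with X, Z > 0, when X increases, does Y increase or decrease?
Y decreases

Taking the partial derivative:
∂Y/∂X = -28X

∂Y/∂X = -28X < 0 (assuming positive values)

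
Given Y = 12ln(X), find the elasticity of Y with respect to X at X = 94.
Elasticity = 1/ln(94) ≈ 0.2201

Elasticity = (dY/dX) · (X/Y)

dY/dX = 12/X
At X = 94: dY/dX = 6/47, Y = 12·ln(94)

Elasticity = (6/47) · (94 / (12·ln(94))) = 1/ln(94) ≈ 0.2201

Interpretation: for a small percentage change in X, the percentage change in Y is approximately 0.22 times as large.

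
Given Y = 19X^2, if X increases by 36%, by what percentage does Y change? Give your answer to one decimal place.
85.0%

For Y = 19X^2:
If X → X(1 + 0.36)
Then Y → Y · (1 + 0.36)^2
     = Y · 1.8496

Percentage change = ((1 + 0.36)^2 − 1) × 100% ≈ 85.0%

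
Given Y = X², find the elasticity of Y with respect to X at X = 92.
Elasticity = 2

Elasticity = (dY/dX) · (X/Y)

dY/dX = 2·X
At X = 92: dY/dX = 184, Y = 8464

Elasticity = 184 · (92 / 8464) = 2

Interpretation: for a small percentage change in X, the percentage change in Y is approximately 2.00 times as large.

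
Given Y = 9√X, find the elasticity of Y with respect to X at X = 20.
Elasticity = 1/2

Elasticity = (dY/dX) · (X/Y)

dY/dX = 9/(2·√X)
At X = 20: dY/dX = 9·√5/20, Y = 18·√5

Elasticity = (9·√5/20) · (20 / (18·√5)) = 1/2

Interpretation: for a small percentage change in X, the percentage change in Y is approximately 0.50 times as large.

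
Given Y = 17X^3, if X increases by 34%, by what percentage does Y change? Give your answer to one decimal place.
140.6%

For Y = 17X^3:
If X → X(1 + 0.34)
Then Y → Y · (1 + 0.34)^3
     ≈ Y · 2.4061

Percentage change = ((1 + 0.34)^3 − 1) × 100% ≈ 140.6%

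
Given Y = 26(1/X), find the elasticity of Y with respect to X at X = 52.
Elasticity = -1

Elasticity = (dY/dX) · (X/Y)

dY/dX = -26/X²
At X = 52: dY/dX = -1/104, Y = 1/2

Elasticity = (-1/104) · (52 / (1/2)) = -1

Interpretation: for a small percentage change in X, the percentage change in Y is approximately -1.00 times as large.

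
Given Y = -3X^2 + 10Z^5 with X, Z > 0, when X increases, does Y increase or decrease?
Y decreases

Taking the partial derivative:
∂Y/∂X = -6X

∂Y/∂X = -6X < 0 (assuming positive values)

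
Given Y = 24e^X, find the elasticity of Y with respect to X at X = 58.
Elasticity = 58

Elasticity = (dY/dX) · (X/Y)

dY/dX = 24·e^X
At X = 58: dY/dX = 24·e^58, Y = 24·e^58

Elasticity = (24·e^58) · (58 / (24·e^58)) = 58

Interpretation: for a small percentage change in X, the percentage change in Y is approximately 58.00 times as large.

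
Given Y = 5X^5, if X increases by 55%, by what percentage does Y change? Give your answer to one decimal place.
794.7%

For Y = 5X^5:
If X → X(1 + 0.55)
Then Y → Y · (1 + 0.55)^5
     ≈ Y · 8.9466

Percentage change = ((1 + 0.55)^5 − 1) × 100% ≈ 794.7%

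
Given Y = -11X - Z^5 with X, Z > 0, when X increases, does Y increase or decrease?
Y decreases

Taking the partial derivative:
∂Y/∂X = -11

∂Y/∂X = -11 < 0 (assuming positive values)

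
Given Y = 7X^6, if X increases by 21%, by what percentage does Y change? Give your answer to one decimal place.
213.8%

For Y = 7X^6:
If X → X(1 + 0.21)
Then Y → Y · (1 + 0.21)^6
     ≈ Y · 3.1384

Percentage change = ((1 + 0.21)^6 − 1) × 100% ≈ 213.8%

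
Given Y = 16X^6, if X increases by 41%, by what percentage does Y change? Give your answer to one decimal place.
685.8%

For Y = 16X^6:
If X → X(1 + 0.41)
Then Y → Y · (1 + 0.41)^6
     ≈ Y · 7.8580

Percentage change = ((1 + 0.41)^6 − 1) × 100% ≈ 685.8%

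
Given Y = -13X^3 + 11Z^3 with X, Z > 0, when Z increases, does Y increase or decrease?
Y increases

Taking the partial derivative:
∂Y/∂Z = 33Z^2

∂Y/∂Z = 33Z^2 > 0 (assuming positive values)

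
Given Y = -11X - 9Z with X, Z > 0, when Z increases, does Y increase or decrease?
Y decreases

Taking the partial derivative:
∂Y/∂Z = -9

∂Y/∂Z = -9 < 0 (assuming positive values)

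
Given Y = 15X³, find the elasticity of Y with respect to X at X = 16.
Elasticity = 3

Elasticity = (dY/dX) · (X/Y)

dY/dX = 45·X²
At X = 16: dY/dX = 11520, Y = 61440

Elasticity = 11520 · (16 / 61440) = 3

Interpretation: for a small percentage change in X, the percentage change in Y is approximately 3.00 times as large.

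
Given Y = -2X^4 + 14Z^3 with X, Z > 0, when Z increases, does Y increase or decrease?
Y increases

Taking the partial derivative:
∂Y/∂Z = 42Z^2

∂Y/∂Z = 42Z^2 > 0 (assuming positive values)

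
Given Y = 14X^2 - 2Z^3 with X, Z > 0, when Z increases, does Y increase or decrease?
Y decreases

Taking the partial derivative:
∂Y/∂Z = -6Z^2

∂Y/∂Z = -6Z^2 < 0 (assuming positive values)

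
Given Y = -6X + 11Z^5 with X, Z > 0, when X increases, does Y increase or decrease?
Y decreases

Taking the partial derivative:
∂Y/∂X = -6

∂Y/∂X = -6 < 0 (assuming positive values)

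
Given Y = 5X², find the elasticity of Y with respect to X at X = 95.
Elasticity = 2

Elasticity = (dY/dX) · (X/Y)

dY/dX = 10·X
At X = 95: dY/dX = 950, Y = 45125

Elasticity = 950 · (95 / 45125) = 2

Interpretation: for a small percentage change in X, the percentage change in Y is approximately 2.00 times as large.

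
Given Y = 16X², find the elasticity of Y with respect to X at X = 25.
Elasticity = 2

Elasticity = (dY/dX) · (X/Y)

dY/dX = 32·X
At X = 25: dY/dX = 800, Y = 10000

Elasticity = 800 · (25 / 10000) = 2

Interpretation: for a small percentage change in X, the percentage change in Y is approximately 2.00 times as large.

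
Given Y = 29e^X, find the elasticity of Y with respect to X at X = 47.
Elasticity = 47

Elasticity = (dY/dX) · (X/Y)

dY/dX = 29·e^X
At X = 47: dY/dX = 29·e^47, Y = 29·e^47

Elasticity = (29·e^47) · (47 / (29·e^47)) = 47

Interpretation: for a small percentage change in X, the percentage change in Y is approximately 47.00 times as large.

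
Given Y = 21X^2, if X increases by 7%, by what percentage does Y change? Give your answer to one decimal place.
14.5%

For Y = 21X^2:
If X → X(1 + 0.07)
Then Y → Y · (1 + 0.07)^2
     = Y · 1.1449

Percentage change = ((1 + 0.07)^2 − 1) × 100% ≈ 14.5%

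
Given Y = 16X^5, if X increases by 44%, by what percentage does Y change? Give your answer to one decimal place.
519.2%

For Y = 16X^5:
If X → X(1 + 0.44)
Then Y → Y · (1 + 0.44)^5
     ≈ Y · 6.1917

Percentage change = ((1 + 0.44)^5 − 1) × 100% ≈ 519.2%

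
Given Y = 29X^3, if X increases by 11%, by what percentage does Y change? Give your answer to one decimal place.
36.8%

For Y = 29X^3:
If X → X(1 + 0.11)
Then Y → Y · (1 + 0.11)^3
     ≈ Y · 1.3676

Percentage change = ((1 + 0.11)^3 − 1) × 100% ≈ 36.8%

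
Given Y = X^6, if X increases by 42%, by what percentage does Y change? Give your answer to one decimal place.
719.8%

For Y = X^6:
If X → X(1 + 0.42)
Then Y → Y · (1 + 0.42)^6
     ≈ Y · 8.1984

Percentage change = ((1 + 0.42)^6 − 1) × 100% ≈ 719.8%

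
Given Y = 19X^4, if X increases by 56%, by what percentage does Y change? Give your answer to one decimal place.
492.2%

For Y = 19X^4:
If X → X(1 + 0.56)
Then Y → Y · (1 + 0.56)^4
     ≈ Y · 5.9224

Percentage change = ((1 + 0.56)^4 − 1) × 100% ≈ 492.2%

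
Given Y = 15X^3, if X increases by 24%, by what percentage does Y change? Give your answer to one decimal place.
90.7%

For Y = 15X^3:
If X → X(1 + 0.24)
Then Y → Y · (1 + 0.24)^3
     ≈ Y · 1.9066

Percentage change = ((1 + 0.24)^3 − 1) × 100% ≈ 90.7%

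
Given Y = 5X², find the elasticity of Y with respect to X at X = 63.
Elasticity = 2

Elasticity = (dY/dX) · (X/Y)

dY/dX = 10·X
At X = 63: dY/dX = 630, Y = 19845

Elasticity = 630 · (63 / 19845) = 2

Interpretation: for a small percentage change in X, the percentage change in Y is approximately 2.00 times as large.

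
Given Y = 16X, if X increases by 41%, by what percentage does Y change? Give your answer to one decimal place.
41.0%

For Y = 16X:
If X → X(1 + 0.41)
Then Y → Y · (1 + 0.41)^1
     = Y · 1.4100

Percentage change = ((1 + 0.41)^1 − 1) × 100% = 41.0%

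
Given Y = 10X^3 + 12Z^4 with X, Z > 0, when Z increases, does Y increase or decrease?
Y increases

Taking the partial derivative:
∂Y/∂Z = 48Z^3

∂Y/∂Z = 48Z^3 > 0 (assuming positive values)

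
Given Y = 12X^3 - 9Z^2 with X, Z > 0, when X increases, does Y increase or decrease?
Y increases

Taking the partial derivative:
∂Y/∂X = 36X^2

∂Y/∂X = 36X^2 > 0 (assuming positive values)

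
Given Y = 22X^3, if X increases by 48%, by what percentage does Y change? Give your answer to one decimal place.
224.2%

For Y = 22X^3:
If X → X(1 + 0.48)
Then Y → Y · (1 + 0.48)^3
     ≈ Y · 3.2418

Percentage change = ((1 + 0.48)^3 − 1) × 100% ≈ 224.2%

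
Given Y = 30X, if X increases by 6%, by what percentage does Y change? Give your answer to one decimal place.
6.0%

For Y = 30X:
If X → X(1 + 0.06)
Then Y → Y · (1 + 0.06)^1
     = Y · 1.0600

Percentage change = ((1 + 0.06)^1 − 1) × 100% = 6.0%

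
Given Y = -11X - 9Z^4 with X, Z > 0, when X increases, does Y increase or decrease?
Y decreases

Taking the partial derivative:
∂Y/∂X = -11

∂Y/∂X = -11 < 0 (assuming positive values)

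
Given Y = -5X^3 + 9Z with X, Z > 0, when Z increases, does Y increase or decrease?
Y increases

Taking the partial derivative:
∂Y/∂Z = 9

∂Y/∂Z = 9 > 0 (assuming positive values)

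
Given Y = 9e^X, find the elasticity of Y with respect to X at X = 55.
Elasticity = 55

Elasticity = (dY/dX) · (X/Y)

dY/dX = 9·e^X
At X = 55: dY/dX = 9·e^55, Y = 9·e^55

Elasticity = (9·e^55) · (55 / (9·e^55)) = 55

Interpretation: for a small percentage change in X, the percentage change in Y is approximately 55.00 times as large.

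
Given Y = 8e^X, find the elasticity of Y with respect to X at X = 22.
Elasticity = 22

Elasticity = (dY/dX) · (X/Y)

dY/dX = 8·e^X
At X = 22: dY/dX = 8·e^22, Y = 8·e^22

Elasticity = (8·e^22) · (22 / (8·e^22)) = 22

Interpretation: for a small percentage change in X, the percentage change in Y is approximately 22.00 times as large.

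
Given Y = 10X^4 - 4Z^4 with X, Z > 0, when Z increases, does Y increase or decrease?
Y decreases

Taking the partial derivative:
∂Y/∂Z = -16Z^3

∂Y/∂Z = -16Z^3 < 0 (assuming positive values)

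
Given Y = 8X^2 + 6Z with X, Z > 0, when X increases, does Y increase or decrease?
Y increases

Taking the partial derivative:
∂Y/∂X = 16X

∂Y/∂X = 16X > 0 (assuming positive values)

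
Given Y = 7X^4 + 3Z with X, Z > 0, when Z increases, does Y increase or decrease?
Y increases

Taking the partial derivative:
∂Y/∂Z = 3

∂Y/∂Z = 3 > 0 (assuming positive values)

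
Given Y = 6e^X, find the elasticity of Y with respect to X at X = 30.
Elasticity = 30

Elasticity = (dY/dX) · (X/Y)

dY/dX = 6·e^X
At X = 30: dY/dX = 6·e^30, Y = 6·e^30

Elasticity = (6·e^30) · (30 / (6·e^30)) = 30

Interpretation: for a small percentage change in X, the percentage change in Y is approximately 30.00 times as large.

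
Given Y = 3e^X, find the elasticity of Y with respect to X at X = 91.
Elasticity = 91

Elasticity = (dY/dX) · (X/Y)

dY/dX = 3·e^X
At X = 91: dY/dX = 3·e^91, Y = 3·e^91

Elasticity = (3·e^91) · (91 / (3·e^91)) = 91

Interpretation: for a small percentage change in X, the percentage change in Y is approximately 91.00 times as large.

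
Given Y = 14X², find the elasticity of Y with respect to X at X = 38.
Elasticity = 2

Elasticity = (dY/dX) · (X/Y)

dY/dX = 28·X
At X = 38: dY/dX = 1064, Y = 20216

Elasticity = 1064 · (38 / 20216) = 2

Interpretation: for a small percentage change in X, the percentage change in Y is approximately 2.00 times as large.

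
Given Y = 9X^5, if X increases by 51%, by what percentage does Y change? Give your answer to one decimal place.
685.0%

For Y = 9X^5:
If X → X(1 + 0.51)
Then Y → Y · (1 + 0.51)^5
     ≈ Y · 7.8503

Percentage change = ((1 + 0.51)^5 − 1) × 100% ≈ 685.0%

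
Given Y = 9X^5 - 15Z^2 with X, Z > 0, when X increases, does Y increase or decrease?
Y increases

Taking the partial derivative:
∂Y/∂X = 45X^4

∂Y/∂X = 45X^4 > 0 (assuming positive values)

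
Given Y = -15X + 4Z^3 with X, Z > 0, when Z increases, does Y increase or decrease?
Y increases

Taking the partial derivative:
∂Y/∂Z = 12Z^2

∂Y/∂Z = 12Z^2 > 0 (assuming positive values)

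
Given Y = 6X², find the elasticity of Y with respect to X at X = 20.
Elasticity = 2

Elasticity = (dY/dX) · (X/Y)

dY/dX = 12·X
At X = 20: dY/dX = 240, Y = 2400

Elasticity = 240 · (20 / 2400) = 2

Interpretation: for a small percentage change in X, the percentage change in Y is approximately 2.00 times as large.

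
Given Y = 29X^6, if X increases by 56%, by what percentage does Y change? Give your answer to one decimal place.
1341.3%

For Y = 29X^6:
If X → X(1 + 0.56)
Then Y → Y · (1 + 0.56)^6
     ≈ Y · 14.4128

Percentage change = ((1 + 0.56)^6 − 1) × 100% ≈ 1341.3%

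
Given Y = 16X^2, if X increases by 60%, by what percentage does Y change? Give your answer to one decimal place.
156.0%

For Y = 16X^2:
If X → X(1 + 0.6)
Then Y → Y · (1 + 0.6)^2
     = Y · 2.5600

Percentage change = ((1 + 0.6)^2 − 1) × 100% = 156.0%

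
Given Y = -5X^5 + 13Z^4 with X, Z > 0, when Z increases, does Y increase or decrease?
Y increases

Taking the partial derivative:
∂Y/∂Z = 52Z^3

∂Y/∂Z = 52Z^3 > 0 (assuming positive values)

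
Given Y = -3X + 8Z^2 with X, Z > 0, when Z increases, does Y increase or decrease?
Y increases

Taking the partial derivative:
∂Y/∂Z = 16Z

∂Y/∂Z = 16Z > 0 (assuming positive values)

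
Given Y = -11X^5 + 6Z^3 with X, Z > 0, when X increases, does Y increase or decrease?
Y decreases

Taking the partial derivative:
∂Y/∂X = -55X^4

∂Y/∂X = -55X^4 < 0 (assuming positive values)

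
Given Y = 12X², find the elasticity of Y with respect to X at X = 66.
Elasticity = 2

Elasticity = (dY/dX) · (X/Y)

dY/dX = 24·X
At X = 66: dY/dX = 1584, Y = 52272

Elasticity = 1584 · (66 / 52272) = 2

Interpretation: for a small percentage change in X, the percentage change in Y is approximately 2.00 times as large.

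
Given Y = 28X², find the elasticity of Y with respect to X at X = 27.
Elasticity = 2

Elasticity = (dY/dX) · (X/Y)

dY/dX = 56·X
At X = 27: dY/dX = 1512, Y = 20412

Elasticity = 1512 · (27 / 20412) = 2

Interpretation: for a small percentage change in X, the percentage change in Y is approximately 2.00 times as large.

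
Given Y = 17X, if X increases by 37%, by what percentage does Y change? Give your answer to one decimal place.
37.0%

For Y = 17X:
If X → X(1 + 0.37)
Then Y → Y · (1 + 0.37)^1
     = Y · 1.3700

Percentage change = ((1 + 0.37)^1 − 1) × 100% = 37.0%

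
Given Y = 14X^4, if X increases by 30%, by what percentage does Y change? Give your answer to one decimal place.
185.6%

For Y = 14X^4:
If X → X(1 + 0.3)
Then Y → Y · (1 + 0.3)^4
     = Y · 2.8561

Percentage change = ((1 + 0.3)^4 − 1) × 100% ≈ 185.6%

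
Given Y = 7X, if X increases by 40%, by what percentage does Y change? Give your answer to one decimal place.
40.0%

For Y = 7X:
If X → X(1 + 0.4)
Then Y → Y · (1 + 0.4)^1
     = Y · 1.4000

Percentage change = ((1 + 0.4)^1 − 1) × 100% = 40.0%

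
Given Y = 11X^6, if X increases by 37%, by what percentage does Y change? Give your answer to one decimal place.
561.2%

For Y = 11X^6:
If X → X(1 + 0.37)
Then Y → Y · (1 + 0.37)^6
     ≈ Y · 6.6119

Percentage change = ((1 + 0.37)^6 − 1) × 100% ≈ 561.2%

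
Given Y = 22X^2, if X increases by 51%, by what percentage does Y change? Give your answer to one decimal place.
128.0%

For Y = 22X^2:
If X → X(1 + 0.51)
Then Y → Y · (1 + 0.51)^2
     = Y · 2.2801

Percentage change = ((1 + 0.51)^2 − 1) × 100% ≈ 128.0%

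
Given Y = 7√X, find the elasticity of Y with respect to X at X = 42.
Elasticity = 1/2

Elasticity = (dY/dX) · (X/Y)

dY/dX = 7/(2·√X)
At X = 42: dY/dX = √42/12, Y = 7·√42

Elasticity = (√42/12) · (42 / (7·√42)) = 1/2

Interpretation: for a small percentage change in X, the percentage change in Y is approximately 0.50 times as large.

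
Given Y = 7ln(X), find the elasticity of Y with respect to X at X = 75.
Elasticity = 1/ln(75) ≈ 0.2316

Elasticity = (dY/dX) · (X/Y)

dY/dX = 7/X
At X = 75: dY/dX = 7/75, Y = 7·ln(75)

Elasticity = (7/75) · (75 / (7·ln(75))) = 1/ln(75) ≈ 0.2316

Interpretation: for a small percentage change in X, the percentage change in Y is approximately 0.23 times as large.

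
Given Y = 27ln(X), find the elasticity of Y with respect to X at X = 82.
Elasticity = 1/ln(82) ≈ 0.2269

Elasticity = (dY/dX) · (X/Y)

dY/dX = 27/X
At X = 82: dY/dX = 27/82, Y = 27·ln(82)

Elasticity = (27/82) · (82 / (27·ln(82))) = 1/ln(82) ≈ 0.2269

Interpretation: for a small percentage change in X, the percentage change in Y is approximately 0.23 times as large.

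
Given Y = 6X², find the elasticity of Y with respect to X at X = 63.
Elasticity = 2

Elasticity = (dY/dX) · (X/Y)

dY/dX = 12·X
At X = 63: dY/dX = 756, Y = 23814

Elasticity = 756 · (63 / 23814) = 2

Interpretation: for a small percentage change in X, the percentage change in Y is approximately 2.00 times as large.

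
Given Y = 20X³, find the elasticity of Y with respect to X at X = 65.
Elasticity = 3

Elasticity = (dY/dX) · (X/Y)

dY/dX = 60·X²
At X = 65: dY/dX = 253500, Y = 5492500

Elasticity = 253500 · (65 / 5492500) = 3

Interpretation: for a small percentage change in X, the percentage change in Y is approximately 3.00 times as large.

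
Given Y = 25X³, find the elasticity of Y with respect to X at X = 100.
Elasticity = 3

Elasticity = (dY/dX) · (X/Y)

dY/dX = 75·X²
At X = 100: dY/dX = 750000, Y = 25000000

Elasticity = 750000 · (100 / 25000000) = 3

Interpretation: for a small percentage change in X, the percentage change in Y is approximately 3.00 times as large.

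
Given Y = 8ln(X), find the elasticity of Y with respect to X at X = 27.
Elasticity = 1/ln(27) ≈ 0.3034

Elasticity = (dY/dX) · (X/Y)

dY/dX = 8/X
At X = 27: dY/dX = 8/27, Y = 8·ln(27)

Elasticity = (8/27) · (27 / (8·ln(27))) = 1/ln(27) ≈ 0.3034

Interpretation: for a small percentage change in X, the percentage change in Y is approximately 0.30 times as large.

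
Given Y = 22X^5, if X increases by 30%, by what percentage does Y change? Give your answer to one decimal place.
271.3%

For Y = 22X^5:
If X → X(1 + 0.3)
Then Y → Y · (1 + 0.3)^5
     ≈ Y · 3.7129

Percentage change = ((1 + 0.3)^5 − 1) × 100% ≈ 271.3%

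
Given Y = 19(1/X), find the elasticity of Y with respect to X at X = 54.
Elasticity = -1

Elasticity = (dY/dX) · (X/Y)

dY/dX = -19/X²
At X = 54: dY/dX = -19/2916, Y = 19/54

Elasticity = (-19/2916) · (54 / (19/54)) = -1

Interpretation: for a small percentage change in X, the percentage change in Y is approximately -1.00 times as large.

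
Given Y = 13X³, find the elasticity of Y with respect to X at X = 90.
Elasticity = 3

Elasticity = (dY/dX) · (X/Y)

dY/dX = 39·X²
At X = 90: dY/dX = 315900, Y = 9477000

Elasticity = 315900 · (90 / 9477000) = 3

Interpretation: for a small percentage change in X, the percentage change in Y is approximately 3.00 times as large.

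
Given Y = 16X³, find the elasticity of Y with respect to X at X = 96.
Elasticity = 3

Elasticity = (dY/dX) · (X/Y)

dY/dX = 48·X²
At X = 96: dY/dX = 442368, Y = 14155776

Elasticity = 442368 · (96 / 14155776) = 3

Interpretation: for a small percentage change in X, the percentage change in Y is approximately 3.00 times as large.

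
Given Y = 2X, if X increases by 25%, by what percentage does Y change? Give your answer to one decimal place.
25.0%

For Y = 2X:
If X → X(1 + 0.25)
Then Y → Y · (1 + 0.25)^1
     = Y · 1.2500

Percentage change = ((1 + 0.25)^1 − 1) × 100% = 25.0%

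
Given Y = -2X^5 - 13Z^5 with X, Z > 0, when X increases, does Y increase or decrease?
Y decreases

Taking the partial derivative:
∂Y/∂X = -10X^4

∂Y/∂X = -10X^4 < 0 (assuming positive values)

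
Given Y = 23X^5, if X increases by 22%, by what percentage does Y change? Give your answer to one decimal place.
170.3%

For Y = 23X^5:
If X → X(1 + 0.22)
Then Y → Y · (1 + 0.22)^5
     ≈ Y · 2.7027

Percentage change = ((1 + 0.22)^5 − 1) × 100% ≈ 170.3%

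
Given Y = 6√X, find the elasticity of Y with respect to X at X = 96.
Elasticity = 1/2

Elasticity = (dY/dX) · (X/Y)

dY/dX = 3/√X
At X = 96: dY/dX = √6/8, Y = 24·√6

Elasticity = (√6/8) · (96 / (24·√6)) = 1/2

Interpretation: for a small percentage change in X, the percentage change in Y is approximately 0.50 times as large.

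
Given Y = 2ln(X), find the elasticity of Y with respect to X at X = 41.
Elasticity = 1/ln(41) ≈ 0.2693

Elasticity = (dY/dX) · (X/Y)

dY/dX = 2/X
At X = 41: dY/dX = 2/41, Y = 2·ln(41)

Elasticity = (2/41) · (41 / (2·ln(41))) = 1/ln(41) ≈ 0.2693

Interpretation: for a small percentage change in X, the percentage change in Y is approximately 0.27 times as large.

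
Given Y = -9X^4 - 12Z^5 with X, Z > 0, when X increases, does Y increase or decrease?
Y decreases

Taking the partial derivative:
∂Y/∂X = -36X^3

∂Y/∂X = -36X^3 < 0 (assuming positive values)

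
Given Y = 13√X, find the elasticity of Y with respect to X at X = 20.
Elasticity = 1/2

Elasticity = (dY/dX) · (X/Y)

dY/dX = 13/(2·√X)
At X = 20: dY/dX = 13·√5/20, Y = 26·√5

Elasticity = (13·√5/20) · (20 / (26·√5)) = 1/2

Interpretation: for a small percentage change in X, the percentage change in Y is approximately 0.50 times as large.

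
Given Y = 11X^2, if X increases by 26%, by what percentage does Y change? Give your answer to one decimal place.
58.8%

For Y = 11X^2:
If X → X(1 + 0.26)
Then Y → Y · (1 + 0.26)^2
     = Y · 1.5876

Percentage change = ((1 + 0.26)^2 − 1) × 100% ≈ 58.8%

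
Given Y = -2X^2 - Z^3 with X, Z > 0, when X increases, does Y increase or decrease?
Y decreases

Taking the partial derivative:
∂Y/∂X = -4X

∂Y/∂X = -4X < 0 (assuming positive values)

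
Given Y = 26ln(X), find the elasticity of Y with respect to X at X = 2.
Elasticity = 1/ln(2) ≈ 1.4427

Elasticity = (dY/dX) · (X/Y)

dY/dX = 26/X
At X = 2: dY/dX = 13, Y = 26·ln(2)

Elasticity = 13 · (2 / (26·ln(2))) = 1/ln(2) ≈ 1.4427

Interpretation: for a small percentage change in X, the percentage change in Y is approximately 1.44 times as large.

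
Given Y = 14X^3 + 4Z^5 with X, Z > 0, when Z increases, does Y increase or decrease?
Y increases

Taking the partial derivative:
∂Y/∂Z = 20Z^4

∂Y/∂Z = 20Z^4 > 0 (assuming positive values)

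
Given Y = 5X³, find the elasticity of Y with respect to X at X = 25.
Elasticity = 3

Elasticity = (dY/dX) · (X/Y)

dY/dX = 15·X²
At X = 25: dY/dX = 9375, Y = 78125

Elasticity = 9375 · (25 / 78125) = 3

Interpretation: for a small percentage change in X, the percentage change in Y is approximately 3.00 times as large.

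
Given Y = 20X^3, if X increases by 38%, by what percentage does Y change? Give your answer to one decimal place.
162.8%

For Y = 20X^3:
If X → X(1 + 0.38)
Then Y → Y · (1 + 0.38)^3
     ≈ Y · 2.6281

Percentage change = ((1 + 0.38)^3 − 1) × 100% ≈ 162.8%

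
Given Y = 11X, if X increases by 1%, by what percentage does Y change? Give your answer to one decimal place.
1.0%

For Y = 11X:
If X → X(1 + 0.01)
Then Y → Y · (1 + 0.01)^1
     = Y · 1.0100

Percentage change = ((1 + 0.01)^1 − 1) × 100% = 1.0%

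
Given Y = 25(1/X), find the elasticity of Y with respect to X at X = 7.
Elasticity = -1

Elasticity = (dY/dX) · (X/Y)

dY/dX = -25/X²
At X = 7: dY/dX = -25/49, Y = 25/7

Elasticity = (-25/49) · (7 / (25/7)) = -1

Interpretation: for a small percentage change in X, the percentage change in Y is approximately -1.00 times as large.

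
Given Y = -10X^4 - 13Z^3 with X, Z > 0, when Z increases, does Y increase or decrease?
Y decreases

Taking the partial derivative:
∂Y/∂Z = -39Z^2

∂Y/∂Z = -39Z^2 < 0 (assuming positive values)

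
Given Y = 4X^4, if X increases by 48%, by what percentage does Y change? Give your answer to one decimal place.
379.8%

For Y = 4X^4:
If X → X(1 + 0.48)
Then Y → Y · (1 + 0.48)^4
     ≈ Y · 4.7979

Percentage change = ((1 + 0.48)^4 − 1) × 100% ≈ 379.8%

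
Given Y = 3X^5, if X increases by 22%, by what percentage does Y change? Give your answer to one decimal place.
170.3%

For Y = 3X^5:
If X → X(1 + 0.22)
Then Y → Y · (1 + 0.22)^5
     ≈ Y · 2.7027

Percentage change = ((1 + 0.22)^5 − 1) × 100% ≈ 170.3%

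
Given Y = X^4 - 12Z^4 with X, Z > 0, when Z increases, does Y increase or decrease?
Y decreases

Taking the partial derivative:
∂Y/∂Z = -48Z^3

∂Y/∂Z = -48Z^3 < 0 (assuming positive values)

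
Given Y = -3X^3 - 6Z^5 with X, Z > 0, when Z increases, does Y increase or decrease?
Y decreases

Taking the partial derivative:
∂Y/∂Z = -30Z^4

∂Y/∂Z = -30Z^4 < 0 (assuming positive values)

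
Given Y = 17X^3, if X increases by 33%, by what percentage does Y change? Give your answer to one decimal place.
135.3%

For Y = 17X^3:
If X → X(1 + 0.33)
Then Y → Y · (1 + 0.33)^3
     ≈ Y · 2.3526

Percentage change = ((1 + 0.33)^3 − 1) × 100% ≈ 135.3%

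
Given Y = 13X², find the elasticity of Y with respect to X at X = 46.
Elasticity = 2

Elasticity = (dY/dX) · (X/Y)

dY/dX = 26·X
At X = 46: dY/dX = 1196, Y = 27508

Elasticity = 1196 · (46 / 27508) = 2

Interpretation: for a small percentage change in X, the percentage change in Y is approximately 2.00 times as large.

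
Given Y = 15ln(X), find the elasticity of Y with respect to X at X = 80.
Elasticity = 1/ln(80) ≈ 0.2282

Elasticity = (dY/dX) · (X/Y)

dY/dX = 15/X
At X = 80: dY/dX = 3/16, Y = 15·ln(80)

Elasticity = (3/16) · (80 / (15·ln(80))) = 1/ln(80) ≈ 0.2282

Interpretation: for a small percentage change in X, the percentage change in Y is approximately 0.23 times as large.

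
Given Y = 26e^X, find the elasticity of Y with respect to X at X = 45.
Elasticity = 45

Elasticity = (dY/dX) · (X/Y)

dY/dX = 26·e^X
At X = 45: dY/dX = 26·e^45, Y = 26·e^45

Elasticity = (26·e^45) · (45 / (26·e^45)) = 45

Interpretation: for a small percentage change in X, the percentage change in Y is approximately 45.00 times as large.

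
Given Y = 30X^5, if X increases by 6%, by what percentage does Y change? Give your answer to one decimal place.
33.8%

For Y = 30X^5:
If X → X(1 + 0.06)
Then Y → Y · (1 + 0.06)^5
     ≈ Y · 1.3382

Percentage change = ((1 + 0.06)^5 − 1) × 100% ≈ 33.8%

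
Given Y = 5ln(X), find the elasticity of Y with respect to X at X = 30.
Elasticity = 1/ln(30) ≈ 0.2940

Elasticity = (dY/dX) · (X/Y)

dY/dX = 5/X
At X = 30: dY/dX = 1/6, Y = 5·ln(30)

Elasticity = (1/6) · (30 / (5·ln(30))) = 1/ln(30) ≈ 0.2940

Interpretation: for a small percentage change in X, the percentage change in Y is approximately 0.29 times as large.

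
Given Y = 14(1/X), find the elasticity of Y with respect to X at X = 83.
Elasticity = -1

Elasticity = (dY/dX) · (X/Y)

dY/dX = -14/X²
At X = 83: dY/dX = -14/6889, Y = 14/83

Elasticity = (-14/6889) · (83 / (14/83)) = -1

Interpretation: for a small percentage change in X, the percentage change in Y is approximately -1.00 times as large.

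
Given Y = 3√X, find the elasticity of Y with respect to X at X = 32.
Elasticity = 1/2

Elasticity = (dY/dX) · (X/Y)

dY/dX = 3/(2·√X)
At X = 32: dY/dX = 3·√2/16, Y = 12·√2

Elasticity = (3·√2/16) · (32 / (12·√2)) = 1/2

Interpretation: for a small percentage change in X, the percentage change in Y is approximately 0.50 times as large.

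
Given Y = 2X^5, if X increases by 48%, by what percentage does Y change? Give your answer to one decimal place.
610.1%

For Y = 2X^5:
If X → X(1 + 0.48)
Then Y → Y · (1 + 0.48)^5
     ≈ Y · 7.1008

Percentage change = ((1 + 0.48)^5 − 1) × 100% ≈ 610.1%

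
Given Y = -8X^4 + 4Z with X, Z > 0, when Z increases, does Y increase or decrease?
Y increases

Taking the partial derivative:
∂Y/∂Z = 4

∂Y/∂Z = 4 > 0 (assuming positive values)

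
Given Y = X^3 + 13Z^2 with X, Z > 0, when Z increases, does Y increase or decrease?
Y increases

Taking the partial derivative:
∂Y/∂Z = 26Z

∂Y/∂Z = 26Z > 0 (assuming positive values)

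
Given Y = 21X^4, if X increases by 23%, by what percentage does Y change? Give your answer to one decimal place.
128.9%

For Y = 21X^4:
If X → X(1 + 0.23)
Then Y → Y · (1 + 0.23)^4
     ≈ Y · 2.2889

Percentage change = ((1 + 0.23)^4 − 1) × 100% ≈ 128.9%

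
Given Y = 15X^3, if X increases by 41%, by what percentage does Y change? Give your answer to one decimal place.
180.3%

For Y = 15X^3:
If X → X(1 + 0.41)
Then Y → Y · (1 + 0.41)^3
     ≈ Y · 2.8032

Percentage change = ((1 + 0.41)^3 − 1) × 100% ≈ 180.3%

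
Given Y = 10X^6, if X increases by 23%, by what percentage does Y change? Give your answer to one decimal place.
246.3%

For Y = 10X^6:
If X → X(1 + 0.23)
Then Y → Y · (1 + 0.23)^6
     ≈ Y · 3.4628

Percentage change = ((1 + 0.23)^6 − 1) × 100% ≈ 246.3%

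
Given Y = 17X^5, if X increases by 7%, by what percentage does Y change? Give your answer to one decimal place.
40.3%

For Y = 17X^5:
If X → X(1 + 0.07)
Then Y → Y · (1 + 0.07)^5
     ≈ Y · 1.4026

Percentage change = ((1 + 0.07)^5 − 1) × 100% ≈ 40.3%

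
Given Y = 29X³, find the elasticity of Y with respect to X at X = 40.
Elasticity = 3

Elasticity = (dY/dX) · (X/Y)

dY/dX = 87·X²
At X = 40: dY/dX = 139200, Y = 1856000

Elasticity = 139200 · (40 / 1856000) = 3

Interpretation: for a small percentage change in X, the percentage change in Y is approximately 3.00 times as large.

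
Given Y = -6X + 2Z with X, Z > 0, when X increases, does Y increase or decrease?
Y decreases

Taking the partial derivative:
∂Y/∂X = -6

∂Y/∂X = -6 < 0 (assuming positive values)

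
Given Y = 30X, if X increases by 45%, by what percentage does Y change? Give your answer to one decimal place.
45.0%

For Y = 30X:
If X → X(1 + 0.45)
Then Y → Y · (1 + 0.45)^1
     = Y · 1.4500

Percentage change = ((1 + 0.45)^1 − 1) × 100% = 45.0%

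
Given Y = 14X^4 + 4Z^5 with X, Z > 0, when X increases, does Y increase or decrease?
Y increases

Taking the partial derivative:
∂Y/∂X = 56X^3

∂Y/∂X = 56X^3 > 0 (assuming positive values)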